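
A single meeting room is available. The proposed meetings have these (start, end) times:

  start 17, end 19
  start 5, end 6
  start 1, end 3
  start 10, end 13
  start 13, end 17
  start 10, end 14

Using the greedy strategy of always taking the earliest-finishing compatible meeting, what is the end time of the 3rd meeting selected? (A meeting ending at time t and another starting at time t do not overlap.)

13

Sort by end time and greedily take each interval whose start is ≥ the last chosen end.
Sorted by end: (1,3)  (5,6)  (10,13)  (10,14)  (13,17)  (17,19)
take (1,3); take (5,6); take (10,13); take (13,17); take (17,19).
Selected: (1,3) (5,6) (10,13) (13,17) (17,19)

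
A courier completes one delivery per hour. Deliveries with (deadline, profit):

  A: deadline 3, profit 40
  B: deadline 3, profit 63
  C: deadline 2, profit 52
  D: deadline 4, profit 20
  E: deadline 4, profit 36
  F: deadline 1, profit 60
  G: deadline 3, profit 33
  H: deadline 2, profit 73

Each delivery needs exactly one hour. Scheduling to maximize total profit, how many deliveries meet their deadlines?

4

Take jobs in profit order; each goes to the latest open slot no later than its deadline.
Profit order: H=73 B=63 F=60 C=52 A=40 E=36 G=33 D=20
Assign: H→slot 2, B→slot 3, F→slot 1, C skipped, A skipped, E→slot 4, G skipped, D skipped.
Slots: [1:F] [2:H] [3:B] [4:E]
4 of 8 scheduled.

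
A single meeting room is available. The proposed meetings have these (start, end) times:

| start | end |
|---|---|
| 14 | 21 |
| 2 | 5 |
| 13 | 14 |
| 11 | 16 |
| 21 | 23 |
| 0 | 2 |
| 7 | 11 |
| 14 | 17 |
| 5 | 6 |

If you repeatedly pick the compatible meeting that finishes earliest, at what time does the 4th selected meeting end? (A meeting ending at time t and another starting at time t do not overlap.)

Sorted by end: (0,2)  (2,5)  (5,6)  (7,11)  (13,14)  (11,16)  (14,17)  (14,21)  (21,23)
take (0,2); take (2,5); take (5,6); take (7,11); take (13,14); skip (11,16); take (14,17); skip (14,21); take (21,23).
Selected: (0,2) (2,5) (5,6) (7,11) (13,14) (14,17) (21,23)

11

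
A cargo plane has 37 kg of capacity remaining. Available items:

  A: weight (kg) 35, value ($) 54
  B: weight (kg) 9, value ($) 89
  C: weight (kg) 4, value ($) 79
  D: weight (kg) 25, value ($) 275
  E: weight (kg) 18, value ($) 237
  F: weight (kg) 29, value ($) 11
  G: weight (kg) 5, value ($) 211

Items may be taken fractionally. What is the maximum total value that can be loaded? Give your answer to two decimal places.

637.00

Greedy by value/weight ratio, highest first.
Ratios (sorted): G 42.20, C 19.75, E 13.17, D 11.00, B 9.89, A 1.54, F 0.38
take G (5 @ 211); take C (4 @ 79); take E (18 @ 237); take 10/25 of D → 110.00. Capacity used 37/37.
Total value = 637.00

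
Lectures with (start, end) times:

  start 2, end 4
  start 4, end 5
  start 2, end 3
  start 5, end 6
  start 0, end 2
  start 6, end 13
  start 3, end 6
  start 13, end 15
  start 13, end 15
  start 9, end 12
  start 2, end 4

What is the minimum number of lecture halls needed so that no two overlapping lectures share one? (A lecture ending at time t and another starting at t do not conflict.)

The answer is the maximum number of intervals overlapping at any instant.
Events (time:±→running): 0:+→1 2:-→0 2:+→1 2:+→2 2:+→3 … peak 3.

3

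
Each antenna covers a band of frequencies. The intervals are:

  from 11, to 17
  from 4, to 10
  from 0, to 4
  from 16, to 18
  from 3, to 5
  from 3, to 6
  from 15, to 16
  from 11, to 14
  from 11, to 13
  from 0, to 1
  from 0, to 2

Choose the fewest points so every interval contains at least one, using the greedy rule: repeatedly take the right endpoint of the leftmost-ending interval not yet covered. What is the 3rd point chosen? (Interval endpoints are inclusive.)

Sorted: [0,1] [0,2] [0,4] [3,5] [3,6] [4,10] [11,13] [11,14] [15,16] [11,17] [16,18]
{[0,1],[0,2],[0,4]} hit by 1; {[3,5],[3,6],[4,10]} hit by 5; {[11,13],[11,14]} hit by 13; {[15,16],[11,17],[16,18]} hit by 16.
Points: 1, 5, 13, 16 (4 total).

13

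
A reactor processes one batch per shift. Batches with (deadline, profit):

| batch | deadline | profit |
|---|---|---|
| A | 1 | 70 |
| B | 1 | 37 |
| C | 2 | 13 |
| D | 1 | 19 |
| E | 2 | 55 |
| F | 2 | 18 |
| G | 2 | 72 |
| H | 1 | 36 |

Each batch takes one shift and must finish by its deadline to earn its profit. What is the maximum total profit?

Sort by profit descending; place each in the latest free slot ≤ its deadline.
By profit: G(d2,72), A(d1,70), E(d2,55), B(d1,37), H(d1,36), D(d1,19), F(d2,18), C(d2,13)
G→slot 2; A→slot 1; E skipped; B skipped; H skipped; D skipped; F skipped; C skipped.
Profit = 70 + 72 = 142

142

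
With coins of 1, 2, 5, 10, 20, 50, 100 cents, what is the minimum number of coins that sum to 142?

4

Use the largest denomination that fits, subtract, and repeat.
142 − 1×100→42 − 2×20→2 − 1×2→0
Total coins = 1 + 2 + 1 = 4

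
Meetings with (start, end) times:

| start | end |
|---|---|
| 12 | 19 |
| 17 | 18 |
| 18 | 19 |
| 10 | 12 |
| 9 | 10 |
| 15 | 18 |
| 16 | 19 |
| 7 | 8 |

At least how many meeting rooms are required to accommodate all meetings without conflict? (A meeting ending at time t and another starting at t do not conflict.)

4

starts: [7, 9, 10, 12, 15, 16, 17, 18]
ends:   [8, 10, 12, 18, 18, 19, 19, 19]
s7→1 e8→0 s9→1 e10→0 s10→1 e12→0 s12→1 s15→2 s16→3 s17→4  — peak 4.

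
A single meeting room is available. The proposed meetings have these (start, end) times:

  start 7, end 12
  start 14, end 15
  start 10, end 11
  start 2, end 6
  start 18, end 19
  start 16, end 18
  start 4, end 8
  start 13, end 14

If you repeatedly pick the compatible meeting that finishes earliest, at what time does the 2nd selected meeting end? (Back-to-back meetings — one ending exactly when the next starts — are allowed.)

Sorted by end: (2,6)  (4,8)  (10,11)  (7,12)  (13,14)  (14,15)  (16,18)  (18,19)
take (2,6); take (10,11); take (13,14); take (14,15); take (16,18); take (18,19).
Selected: (2,6) (10,11) (13,14) (14,15) (16,18) (18,19)

11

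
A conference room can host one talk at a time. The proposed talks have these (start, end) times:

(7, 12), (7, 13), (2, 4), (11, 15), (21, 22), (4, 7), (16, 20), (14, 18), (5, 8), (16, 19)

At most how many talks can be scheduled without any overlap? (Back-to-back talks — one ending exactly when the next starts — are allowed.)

Greedy by earliest finish: after sorting by end time, pick each interval compatible with the last pick.
Sorted by end: (2,4)  (4,7)  (5,8)  (7,12)  (7,13)  (11,15)  (14,18)  (16,19)  (16,20)  (21,22)
take (2,4); take (4,7); take (7,12); skip (7,13); take (14,18); skip (16,20); take (21,22).
Selected 5 talks.

5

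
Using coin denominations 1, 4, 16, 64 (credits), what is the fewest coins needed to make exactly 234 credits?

234 = 3×64 + 2×16 + 2×4 + 2×1
Total coins = 3 + 2 + 2 + 2 = 9

9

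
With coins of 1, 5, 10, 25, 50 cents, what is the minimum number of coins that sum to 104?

104 = 2×50 + 4×1
Total coins = 2 + 4 = 6

6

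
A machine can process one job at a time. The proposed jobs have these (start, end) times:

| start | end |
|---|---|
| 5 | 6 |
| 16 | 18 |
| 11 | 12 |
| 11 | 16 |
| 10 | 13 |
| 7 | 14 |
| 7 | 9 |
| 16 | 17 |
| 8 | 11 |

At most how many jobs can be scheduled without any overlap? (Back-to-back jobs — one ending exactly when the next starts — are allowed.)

4

Order by finish time; keep every interval that doesn't clash with the previous kept one.
By end time: (5,6), (7,9), (8,11), (11,12), (10,13), (7,14), (11,16), (16,17), (16,18).
Pick (5,6); next start ≥ 6 → (7,9); next start ≥ 9 → (11,12); next start ≥ 12 → (16,17).
Selected 4 jobs.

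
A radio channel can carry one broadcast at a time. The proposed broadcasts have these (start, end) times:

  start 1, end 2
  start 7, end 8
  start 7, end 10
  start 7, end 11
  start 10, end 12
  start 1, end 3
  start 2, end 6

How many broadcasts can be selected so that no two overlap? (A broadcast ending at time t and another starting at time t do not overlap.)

4

Greedy by earliest finish: after sorting by end time, pick each interval compatible with the last pick.
Sorted by end: (1,2)  (1,3)  (2,6)  (7,8)  (7,10)  (7,11)  (10,12)
take (1,2); take (2,6); take (7,8); skip (7,11); take (10,12).
Selected 4 broadcasts.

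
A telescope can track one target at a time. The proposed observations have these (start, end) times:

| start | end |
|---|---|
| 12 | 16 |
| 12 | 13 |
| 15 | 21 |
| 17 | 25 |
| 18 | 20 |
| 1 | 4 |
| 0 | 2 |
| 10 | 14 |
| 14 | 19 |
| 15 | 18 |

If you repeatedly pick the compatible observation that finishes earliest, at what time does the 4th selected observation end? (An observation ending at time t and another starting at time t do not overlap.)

Greedy by earliest finish: after sorting by end time, pick each interval compatible with the last pick.
Sorted by end: (0,2)  (1,4)  (12,13)  (10,14)  (12,16)  (15,18)  (14,19)  (18,20)  (15,21)  (17,25)
take (0,2); take (12,13); take (15,18); take (18,20).
Selected: (0,2) (12,13) (15,18) (18,20)

20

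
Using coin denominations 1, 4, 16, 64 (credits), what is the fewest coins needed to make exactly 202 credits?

7

Greedy: take as many of the largest coin as possible, then repeat with the remainder.
202 − 3×64→10 − 2×4→2 − 2×1→0
Total coins = 3 + 2 + 2 = 7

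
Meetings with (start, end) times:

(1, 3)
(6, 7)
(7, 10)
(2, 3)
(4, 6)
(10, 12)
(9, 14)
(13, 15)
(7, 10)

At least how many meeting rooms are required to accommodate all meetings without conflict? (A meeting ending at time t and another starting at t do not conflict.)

3

The answer is the maximum number of intervals overlapping at any instant.
Events (time:±→running): 1:+→1 2:+→2 3:-→1 3:-→0 4:+→1 6:-→0 6:+→1 7:-→0 7:+→1 7:+→2 9:+→3 … peak 3.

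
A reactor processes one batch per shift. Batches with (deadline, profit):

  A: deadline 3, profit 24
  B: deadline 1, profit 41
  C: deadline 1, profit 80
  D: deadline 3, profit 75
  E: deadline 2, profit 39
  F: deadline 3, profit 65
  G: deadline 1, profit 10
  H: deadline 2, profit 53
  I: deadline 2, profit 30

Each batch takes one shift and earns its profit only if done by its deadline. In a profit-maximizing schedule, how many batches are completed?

3

Take jobs in profit order; each goes to the latest open slot no later than its deadline.
Profit order: C=80 D=75 F=65 H=53 B=41 E=39 I=30 A=24 G=10
Assign: C→slot 1, D→slot 3, F→slot 2, H skipped, B skipped, E skipped, I skipped, A skipped, G skipped.
Slots: [1:C] [2:F] [3:D]
3 of 9 scheduled.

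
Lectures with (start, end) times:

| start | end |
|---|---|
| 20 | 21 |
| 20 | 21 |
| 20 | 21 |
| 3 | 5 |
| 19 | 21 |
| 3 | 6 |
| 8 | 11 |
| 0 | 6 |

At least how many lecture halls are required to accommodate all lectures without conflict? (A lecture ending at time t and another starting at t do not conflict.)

4

starts: [0, 3, 3, 8, 19, 20, 20, 20]
ends:   [5, 6, 6, 11, 21, 21, 21, 21]
s0→1 s3→2 s3→3 e5→2 e6→1 e6→0 s8→1 e11→0 s19→1 s20→2 s20→3 s20→4  — peak 4.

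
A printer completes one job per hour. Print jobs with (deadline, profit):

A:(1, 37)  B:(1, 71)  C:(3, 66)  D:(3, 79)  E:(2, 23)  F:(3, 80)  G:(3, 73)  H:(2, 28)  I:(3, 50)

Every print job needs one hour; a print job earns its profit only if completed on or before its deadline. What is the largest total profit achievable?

Profit order: F=80 D=79 G=73 B=71 C=66 I=50 A=37 H=28 E=23
Assign: F→slot 3, D→slot 2, G→slot 1, B skipped, C skipped, I skipped, A skipped, H skipped, E skipped.
Slots: [1:G] [2:D] [3:F]
Profit = 73 + 79 + 80 = 232

232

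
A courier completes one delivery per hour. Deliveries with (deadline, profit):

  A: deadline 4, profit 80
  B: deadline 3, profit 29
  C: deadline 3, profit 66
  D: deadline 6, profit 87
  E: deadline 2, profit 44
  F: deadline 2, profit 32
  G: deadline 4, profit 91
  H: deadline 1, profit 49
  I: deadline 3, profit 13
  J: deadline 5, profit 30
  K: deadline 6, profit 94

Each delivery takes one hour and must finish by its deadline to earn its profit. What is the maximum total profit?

467

Sort by profit descending; place each in the latest free slot ≤ its deadline.
By profit: K(d6,94), G(d4,91), D(d6,87), A(d4,80), C(d3,66), H(d1,49), E(d2,44), F(d2,32), J(d5,30), B(d3,29), I(d3,13)
K→slot 6; G→slot 4; D→slot 5; A→slot 3; C→slot 2; H→slot 1; E skipped; F skipped; J skipped; B skipped; I skipped.
Profit = 49 + 66 + 80 + 91 + 87 + 94 = 467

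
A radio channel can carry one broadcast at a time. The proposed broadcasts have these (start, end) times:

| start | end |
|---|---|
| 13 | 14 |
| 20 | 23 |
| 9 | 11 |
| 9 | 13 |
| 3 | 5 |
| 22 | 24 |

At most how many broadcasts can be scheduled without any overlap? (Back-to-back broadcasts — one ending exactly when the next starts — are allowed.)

4

By end time: (3,5), (9,11), (9,13), (13,14), (20,23), (22,24).
Pick (3,5); next start ≥ 5 → (9,11); next start ≥ 11 → (13,14); next start ≥ 14 → (20,23).
Selected 4 broadcasts.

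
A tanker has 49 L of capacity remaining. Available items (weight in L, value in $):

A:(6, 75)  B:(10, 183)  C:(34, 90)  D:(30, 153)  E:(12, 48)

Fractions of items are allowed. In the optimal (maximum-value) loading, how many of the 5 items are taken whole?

Greedy by value/weight ratio, highest first.
Order: B (183/10=18.30) > A (75/6=12.50) > D (153/30=5.10) > E (48/12=4.00) > C (90/34=2.65)
Fill: take B (10 @ 183) → take A (6 @ 75) → take D (30 @ 153) → take 3/12 of E → 12.00; 49/49 used.
3 item(s) taken whole; one partial (take 3/12 of E).

3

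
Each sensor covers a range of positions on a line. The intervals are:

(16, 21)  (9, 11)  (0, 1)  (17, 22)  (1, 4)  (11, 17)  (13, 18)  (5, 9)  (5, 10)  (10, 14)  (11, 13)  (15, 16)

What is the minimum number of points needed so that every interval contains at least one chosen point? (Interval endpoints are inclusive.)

5

By right end: [0,1]  [1,4]  [5,9]  [5,10]  [9,11]  [11,13]  [10,14]  [15,16]  [11,17]  [13,18]  [16,21]  [17,22]
[0,1] uncovered → point at 1; [5,9] uncovered → point at 9; [11,13] uncovered → point at 13; [15,16] uncovered → point at 16; [17,22] uncovered → point at 22.
Points: 1, 9, 13, 16, 22 (5 total).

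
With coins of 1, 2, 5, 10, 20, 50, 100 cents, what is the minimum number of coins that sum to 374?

7

Greedy: take as many of the largest coin as possible, then repeat with the remainder.
374 − 3×100→74 − 1×50→24 − 1×20→4 − 2×2→0
Total coins = 3 + 1 + 1 + 2 = 7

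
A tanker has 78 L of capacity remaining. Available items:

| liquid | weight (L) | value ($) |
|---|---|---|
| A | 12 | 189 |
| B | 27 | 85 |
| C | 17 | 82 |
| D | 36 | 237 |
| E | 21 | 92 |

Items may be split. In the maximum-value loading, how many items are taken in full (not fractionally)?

3

Greedy by value/weight ratio, highest first.
Ratios (sorted): A 15.75, D 6.58, C 4.82, E 4.38, B 3.15
take A (12 @ 189); take D (36 @ 237); take C (17 @ 82); take 13/21 of E → 56.95. Capacity used 78/78.
3 item(s) taken whole; one partial (take 13/21 of E).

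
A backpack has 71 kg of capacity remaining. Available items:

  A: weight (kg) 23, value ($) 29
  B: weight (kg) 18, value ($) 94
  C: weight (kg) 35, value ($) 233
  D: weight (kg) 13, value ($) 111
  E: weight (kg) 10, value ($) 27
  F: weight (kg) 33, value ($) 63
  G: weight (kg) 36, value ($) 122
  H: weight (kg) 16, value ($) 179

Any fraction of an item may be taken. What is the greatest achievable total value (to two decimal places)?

Greedy by value/weight ratio, highest first.
Ratios (sorted): H 11.19, D 8.54, C 6.66, B 5.22, G 3.39, E 2.70, F 1.91, A 1.26
take H (16 @ 179); take D (13 @ 111); take C (35 @ 233); take 7/18 of B → 36.56. Capacity used 71/71.
Total value = 559.56

559.56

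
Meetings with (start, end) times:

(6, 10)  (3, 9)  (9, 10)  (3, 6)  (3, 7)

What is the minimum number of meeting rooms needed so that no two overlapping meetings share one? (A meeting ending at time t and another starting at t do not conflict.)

3

Events (time:±→running): 3:+→1 3:+→2 3:+→3 … peak 3.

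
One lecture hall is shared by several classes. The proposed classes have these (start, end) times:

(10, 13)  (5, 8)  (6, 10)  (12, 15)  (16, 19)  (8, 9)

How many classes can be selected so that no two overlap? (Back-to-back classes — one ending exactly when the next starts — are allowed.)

4

Sorted by end: (5,8)  (8,9)  (6,10)  (10,13)  (12,15)  (16,19)
take (5,8); take (8,9); skip (6,10); take (10,13); take (16,19).
Selected 4 classes.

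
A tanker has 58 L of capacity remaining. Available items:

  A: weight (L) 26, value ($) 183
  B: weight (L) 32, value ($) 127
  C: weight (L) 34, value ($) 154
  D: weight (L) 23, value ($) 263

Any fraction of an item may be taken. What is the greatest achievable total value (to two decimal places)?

Greedy by value/weight ratio, highest first.
Order: D (263/23=11.43) > A (183/26=7.04) > C (154/34=4.53) > B (127/32=3.97)
Fill: take D (23 @ 263) → take A (26 @ 183) → take 9/34 of C → 40.76; 58/58 used.
Total value = 486.76

486.76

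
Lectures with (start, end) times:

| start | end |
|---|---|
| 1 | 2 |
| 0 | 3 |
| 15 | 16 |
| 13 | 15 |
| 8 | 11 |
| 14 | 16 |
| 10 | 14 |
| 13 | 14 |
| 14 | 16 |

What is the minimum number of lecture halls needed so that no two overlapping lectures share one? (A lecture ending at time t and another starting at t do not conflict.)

3

starts: [0, 1, 8, 10, 13, 13, 14, 14, 15]
ends:   [2, 3, 11, 14, 14, 15, 16, 16, 16]
s0→1 s1→2 e2→1 e3→0 s8→1 s10→2 e11→1 s13→2 s13→3  — peak 3.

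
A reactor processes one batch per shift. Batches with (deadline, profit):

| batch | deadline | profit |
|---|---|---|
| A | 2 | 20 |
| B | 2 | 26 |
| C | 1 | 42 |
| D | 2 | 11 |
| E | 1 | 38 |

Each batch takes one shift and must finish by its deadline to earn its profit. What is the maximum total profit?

68

Take jobs in profit order; each goes to the latest open slot no later than its deadline.
Profit order: C=42 E=38 B=26 A=20 D=11
Assign: C→slot 1, E skipped, B→slot 2, A skipped, D skipped.
Slots: [1:C] [2:B]
Profit = 42 + 26 = 68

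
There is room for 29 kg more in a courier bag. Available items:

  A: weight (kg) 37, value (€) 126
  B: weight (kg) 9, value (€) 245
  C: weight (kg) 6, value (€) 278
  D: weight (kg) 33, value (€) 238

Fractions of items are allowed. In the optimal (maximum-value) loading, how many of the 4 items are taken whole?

Order: C (278/6=46.33) > B (245/9=27.22) > D (238/33=7.21) > A (126/37=3.41)
Fill: take C (6 @ 278) → take B (9 @ 245) → take 14/33 of D → 100.97; 29/29 used.
2 item(s) taken whole; one partial (take 14/33 of D).

2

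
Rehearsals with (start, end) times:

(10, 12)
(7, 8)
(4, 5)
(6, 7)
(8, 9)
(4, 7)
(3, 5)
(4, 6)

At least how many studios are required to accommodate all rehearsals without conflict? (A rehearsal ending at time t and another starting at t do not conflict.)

4

Events (time:±→running): 3:+→1 4:+→2 4:+→3 4:+→4 … peak 4.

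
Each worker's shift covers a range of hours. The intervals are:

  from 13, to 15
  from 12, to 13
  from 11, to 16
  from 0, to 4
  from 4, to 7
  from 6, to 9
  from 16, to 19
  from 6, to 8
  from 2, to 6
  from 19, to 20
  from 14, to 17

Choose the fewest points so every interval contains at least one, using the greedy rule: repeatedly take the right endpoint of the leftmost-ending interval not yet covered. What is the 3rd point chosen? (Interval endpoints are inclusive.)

13

Process intervals by earliest right end; each time one isn't hit yet, stab at its right endpoint.
Sorted: [0,4] [2,6] [4,7] [6,8] [6,9] [12,13] [13,15] [11,16] [14,17] [16,19] [19,20]
{[0,4],[2,6],[4,7]} hit by 4; {[6,8],[6,9]} hit by 8; {[12,13],[13,15],[11,16]} hit by 13; {[14,17],[16,19]} hit by 17; {[19,20]} hit by 20.
Points: 4, 8, 13, 17, 20 (5 total).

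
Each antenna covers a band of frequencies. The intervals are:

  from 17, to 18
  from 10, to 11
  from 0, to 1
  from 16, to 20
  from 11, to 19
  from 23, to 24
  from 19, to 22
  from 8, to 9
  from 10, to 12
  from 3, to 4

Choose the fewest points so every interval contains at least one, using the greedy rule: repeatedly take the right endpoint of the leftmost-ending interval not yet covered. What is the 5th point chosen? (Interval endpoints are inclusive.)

Process intervals by earliest right end; each time one isn't hit yet, stab at its right endpoint.
Sorted: [0,1] [3,4] [8,9] [10,11] [10,12] [17,18] [11,19] [16,20] [19,22] [23,24]
{[0,1]} hit by 1; {[3,4]} hit by 4; {[8,9]} hit by 9; {[10,11],[10,12]} hit by 11; {[17,18],[11,19],[16,20]} hit by 18; {[19,22]} hit by 22; {[23,24]} hit by 24.
Points: 1, 4, 9, 11, 18, 22, 24 (7 total).

18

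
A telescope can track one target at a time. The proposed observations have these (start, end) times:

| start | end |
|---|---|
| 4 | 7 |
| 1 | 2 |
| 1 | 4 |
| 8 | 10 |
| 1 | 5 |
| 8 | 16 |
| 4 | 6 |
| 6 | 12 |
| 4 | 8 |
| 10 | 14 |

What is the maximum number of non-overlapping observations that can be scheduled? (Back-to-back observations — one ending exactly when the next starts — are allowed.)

4

Order by finish time; keep every interval that doesn't clash with the previous kept one.
Sorted by end: (1,2)  (1,4)  (1,5)  (4,6)  (4,7)  (4,8)  (8,10)  (6,12)  (10,14)  (8,16)
take (1,2); skip (1,5); take (4,6); skip (4,7); take (8,10); take (10,14).
Selected 4 observations.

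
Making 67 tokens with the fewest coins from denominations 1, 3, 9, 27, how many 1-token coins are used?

Greedy: take as many of the largest coin as possible, then repeat with the remainder.
67 − 2×27→13 − 1×9→4 − 1×3→1 − 1×1→0
Count of 1: 1

1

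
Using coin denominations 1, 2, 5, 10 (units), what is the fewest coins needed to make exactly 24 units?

4

Use the largest denomination that fits, subtract, and repeat.
24 − 2×10→4 − 2×2→0
Total coins = 2 + 2 = 4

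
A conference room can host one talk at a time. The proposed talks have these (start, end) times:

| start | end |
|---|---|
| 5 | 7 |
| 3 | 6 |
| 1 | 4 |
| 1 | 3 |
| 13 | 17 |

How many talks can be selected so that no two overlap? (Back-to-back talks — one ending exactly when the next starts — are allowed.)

Order by finish time; keep every interval that doesn't clash with the previous kept one.
Sorted by end: (1,3)  (1,4)  (3,6)  (5,7)  (13,17)
take (1,3); take (3,6); skip (5,7); take (13,17).
Selected 3 talks.

3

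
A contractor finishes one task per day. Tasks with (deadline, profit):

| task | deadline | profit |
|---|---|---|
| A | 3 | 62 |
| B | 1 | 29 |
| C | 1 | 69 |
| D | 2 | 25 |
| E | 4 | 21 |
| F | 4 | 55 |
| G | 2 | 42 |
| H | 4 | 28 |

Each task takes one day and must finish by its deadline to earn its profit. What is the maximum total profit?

Take jobs in profit order; each goes to the latest open slot no later than its deadline.
Profit order: C=69 A=62 F=55 G=42 B=29 H=28 D=25 E=21
Assign: C→slot 1, A→slot 3, F→slot 4, G→slot 2, B skipped, H skipped, D skipped, E skipped.
Slots: [1:C] [2:G] [3:A] [4:F]
Profit = 69 + 42 + 62 + 55 = 228

228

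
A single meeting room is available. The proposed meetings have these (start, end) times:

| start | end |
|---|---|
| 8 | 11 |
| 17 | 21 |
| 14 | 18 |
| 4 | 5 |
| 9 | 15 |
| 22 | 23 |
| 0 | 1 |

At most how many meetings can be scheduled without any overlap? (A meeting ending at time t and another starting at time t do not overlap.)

5

Sorted by end: (0,1)  (4,5)  (8,11)  (9,15)  (14,18)  (17,21)  (22,23)
take (0,1); take (4,5); take (8,11); take (14,18); take (22,23).
Selected 5 meetings.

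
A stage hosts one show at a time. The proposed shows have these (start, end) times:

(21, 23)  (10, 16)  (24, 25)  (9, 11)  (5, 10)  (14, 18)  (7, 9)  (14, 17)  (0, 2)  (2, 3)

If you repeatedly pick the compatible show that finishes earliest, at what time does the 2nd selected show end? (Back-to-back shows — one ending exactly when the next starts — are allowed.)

3

Sort by end time and greedily take each interval whose start is ≥ the last chosen end.
By end time: (0,2), (2,3), (7,9), (5,10), (9,11), (10,16), (14,17), (14,18), (21,23), (24,25).
Pick (0,2); next start ≥ 2 → (2,3); next start ≥ 3 → (7,9); next start ≥ 9 → (9,11); next start ≥ 11 → (14,17); next start ≥ 17 → (21,23); next start ≥ 23 → (24,25).
Selected: (0,2) (2,3) (7,9) (9,11) (14,17) (21,23) (24,25)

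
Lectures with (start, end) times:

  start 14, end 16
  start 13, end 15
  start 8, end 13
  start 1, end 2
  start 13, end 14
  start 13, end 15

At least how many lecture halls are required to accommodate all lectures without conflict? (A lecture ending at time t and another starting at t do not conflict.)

Count concurrent intervals with a sweep; the peak is the room count.
Events (time:±→running): 1:+→1 2:-→0 8:+→1 13:-→0 13:+→1 13:+→2 13:+→3 … peak 3.

3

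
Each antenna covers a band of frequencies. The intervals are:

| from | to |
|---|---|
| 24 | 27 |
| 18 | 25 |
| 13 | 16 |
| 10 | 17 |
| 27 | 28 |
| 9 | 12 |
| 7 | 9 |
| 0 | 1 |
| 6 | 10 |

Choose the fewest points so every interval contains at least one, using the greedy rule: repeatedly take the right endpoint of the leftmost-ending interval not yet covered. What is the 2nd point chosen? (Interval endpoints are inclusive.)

9

Sort by right endpoint; whenever an interval is uncovered, place a point at its right end.
Sorted: [0,1] [7,9] [6,10] [9,12] [13,16] [10,17] [18,25] [24,27] [27,28]
{[0,1]} hit by 1; {[7,9],[6,10],[9,12]} hit by 9; {[13,16],[10,17]} hit by 16; {[18,25],[24,27]} hit by 25; {[27,28]} hit by 28.
Points: 1, 9, 16, 25, 28 (5 total).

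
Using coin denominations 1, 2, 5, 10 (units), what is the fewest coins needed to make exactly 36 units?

5

Use the largest denomination that fits, subtract, and repeat.
36 − 3×10→6 − 1×5→1 − 1×1→0
Total coins = 3 + 1 + 1 = 5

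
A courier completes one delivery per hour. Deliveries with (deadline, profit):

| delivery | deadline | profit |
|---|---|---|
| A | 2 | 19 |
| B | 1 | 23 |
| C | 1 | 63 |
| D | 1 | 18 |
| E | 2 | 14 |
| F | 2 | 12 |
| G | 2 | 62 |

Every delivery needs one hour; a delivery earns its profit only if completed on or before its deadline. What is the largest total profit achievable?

125

Take jobs in profit order; each goes to the latest open slot no later than its deadline.
Profit order: C=63 G=62 B=23 A=19 D=18 E=14 F=12
Assign: C→slot 1, G→slot 2, B skipped, A skipped, D skipped, E skipped, F skipped.
Slots: [1:C] [2:G]
Profit = 63 + 62 = 125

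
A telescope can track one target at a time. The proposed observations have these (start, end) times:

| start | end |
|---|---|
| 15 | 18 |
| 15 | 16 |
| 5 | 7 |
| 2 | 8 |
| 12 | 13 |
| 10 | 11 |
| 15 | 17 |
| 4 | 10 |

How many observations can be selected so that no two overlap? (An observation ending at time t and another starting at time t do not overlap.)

4

By end time: (5,7), (2,8), (4,10), (10,11), (12,13), (15,16), (15,17), (15,18).
Pick (5,7); next start ≥ 7 → (10,11); next start ≥ 11 → (12,13); next start ≥ 13 → (15,16).
Selected 4 observations.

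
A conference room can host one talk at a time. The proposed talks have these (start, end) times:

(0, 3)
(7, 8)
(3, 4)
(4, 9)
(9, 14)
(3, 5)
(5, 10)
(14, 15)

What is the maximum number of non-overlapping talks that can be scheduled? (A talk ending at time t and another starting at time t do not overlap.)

5

Greedy by earliest finish: after sorting by end time, pick each interval compatible with the last pick.
Sorted by end: (0,3)  (3,4)  (3,5)  (7,8)  (4,9)  (5,10)  (9,14)  (14,15)
take (0,3); take (3,4); skip (3,5); take (7,8); skip (4,9); take (9,14); take (14,15).
Selected 5 talks.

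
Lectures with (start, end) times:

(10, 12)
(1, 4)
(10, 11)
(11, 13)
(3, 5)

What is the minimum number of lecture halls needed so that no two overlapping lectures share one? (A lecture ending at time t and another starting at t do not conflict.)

2

The answer is the maximum number of intervals overlapping at any instant.
starts: [1, 3, 10, 10, 11]
ends:   [4, 5, 11, 12, 13]
s1→1 s3→2  — peak 2.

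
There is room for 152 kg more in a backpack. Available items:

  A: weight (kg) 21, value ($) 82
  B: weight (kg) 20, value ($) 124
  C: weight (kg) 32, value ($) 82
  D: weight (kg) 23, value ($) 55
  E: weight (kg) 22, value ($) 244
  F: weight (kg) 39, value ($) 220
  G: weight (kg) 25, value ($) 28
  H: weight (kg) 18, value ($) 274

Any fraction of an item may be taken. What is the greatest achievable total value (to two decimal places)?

Sort by value per unit weight and fill in that order.
Ratios (sorted): H 15.22, E 11.09, B 6.20, F 5.64, A 3.90, C 2.56, D 2.39, G 1.12
take H (18 @ 274); take E (22 @ 244); take B (20 @ 124); take F (39 @ 220); take A (21 @ 82); take C (32 @ 82). Capacity used 152/152.
Total value = 1026.00

1026.00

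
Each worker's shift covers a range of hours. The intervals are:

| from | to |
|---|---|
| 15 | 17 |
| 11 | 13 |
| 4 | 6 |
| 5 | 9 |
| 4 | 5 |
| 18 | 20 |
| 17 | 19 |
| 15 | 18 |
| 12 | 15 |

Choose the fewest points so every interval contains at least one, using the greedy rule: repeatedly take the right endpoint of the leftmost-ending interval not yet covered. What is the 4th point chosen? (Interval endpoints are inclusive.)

20

Sort by right endpoint; whenever an interval is uncovered, place a point at its right end.
By right end: [4,5]  [4,6]  [5,9]  [11,13]  [12,15]  [15,17]  [15,18]  [17,19]  [18,20]
[4,5] uncovered → point at 5; [11,13] uncovered → point at 13; [15,17] uncovered → point at 17; [18,20] uncovered → point at 20.
Points: 5, 13, 17, 20 (4 total).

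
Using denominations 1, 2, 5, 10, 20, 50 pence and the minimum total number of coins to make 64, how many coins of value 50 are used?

1

64 = 1×50 + 1×10 + 2×2
Count of 50: 1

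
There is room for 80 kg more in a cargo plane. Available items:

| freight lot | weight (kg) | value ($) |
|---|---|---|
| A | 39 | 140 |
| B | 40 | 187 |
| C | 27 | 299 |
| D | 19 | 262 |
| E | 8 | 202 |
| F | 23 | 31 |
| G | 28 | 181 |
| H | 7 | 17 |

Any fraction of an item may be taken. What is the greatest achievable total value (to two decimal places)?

931.07

Ratios (sorted): E 25.25, D 13.79, C 11.07, G 6.46, B 4.67, A 3.59, H 2.43, F 1.35
take E (8 @ 202); take D (19 @ 262); take C (27 @ 299); take 26/28 of G → 168.07. Capacity used 80/80.
Total value = 931.07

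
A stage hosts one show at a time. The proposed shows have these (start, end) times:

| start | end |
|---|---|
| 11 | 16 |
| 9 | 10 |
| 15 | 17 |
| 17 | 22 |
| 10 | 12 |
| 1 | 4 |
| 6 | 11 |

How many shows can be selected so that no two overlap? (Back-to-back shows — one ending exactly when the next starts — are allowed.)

5

Sort by end time and greedily take each interval whose start is ≥ the last chosen end.
Sorted by end: (1,4)  (9,10)  (6,11)  (10,12)  (11,16)  (15,17)  (17,22)
take (1,4); take (9,10); skip (6,11); take (10,12); take (15,17); take (17,22).
Selected 5 shows.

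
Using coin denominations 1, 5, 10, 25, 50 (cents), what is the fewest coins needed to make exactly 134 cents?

8

134 = 2×50 + 1×25 + 1×5 + 4×1
Total coins = 2 + 1 + 1 + 4 = 8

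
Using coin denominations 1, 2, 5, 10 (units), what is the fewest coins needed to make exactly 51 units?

6

51 − 5×10→1 − 1×1→0
Total coins = 5 + 1 = 6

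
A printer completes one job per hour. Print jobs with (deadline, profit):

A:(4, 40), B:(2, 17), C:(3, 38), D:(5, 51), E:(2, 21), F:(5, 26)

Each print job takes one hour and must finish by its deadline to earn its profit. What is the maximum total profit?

Take jobs in profit order; each goes to the latest open slot no later than its deadline.
Profit order: D=51 A=40 C=38 F=26 E=21 B=17
Assign: D→slot 5, A→slot 4, C→slot 3, F→slot 2, E→slot 1, B skipped.
Slots: [1:E] [2:F] [3:C] [4:A] [5:D]
Profit = 21 + 26 + 38 + 40 + 51 = 176

176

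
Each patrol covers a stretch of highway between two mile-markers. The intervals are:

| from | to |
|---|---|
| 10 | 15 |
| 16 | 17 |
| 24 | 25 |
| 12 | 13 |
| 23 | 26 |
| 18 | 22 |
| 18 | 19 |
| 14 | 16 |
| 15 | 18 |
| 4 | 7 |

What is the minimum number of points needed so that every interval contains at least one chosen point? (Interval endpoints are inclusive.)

5

Sort by right endpoint; whenever an interval is uncovered, place a point at its right end.
By right end: [4,7]  [12,13]  [10,15]  [14,16]  [16,17]  [15,18]  [18,19]  [18,22]  [24,25]  [23,26]
[4,7] uncovered → point at 7; [12,13] uncovered → point at 13; [14,16] uncovered → point at 16; [18,19] uncovered → point at 19; [24,25] uncovered → point at 25.
Points: 7, 13, 16, 19, 25 (5 total).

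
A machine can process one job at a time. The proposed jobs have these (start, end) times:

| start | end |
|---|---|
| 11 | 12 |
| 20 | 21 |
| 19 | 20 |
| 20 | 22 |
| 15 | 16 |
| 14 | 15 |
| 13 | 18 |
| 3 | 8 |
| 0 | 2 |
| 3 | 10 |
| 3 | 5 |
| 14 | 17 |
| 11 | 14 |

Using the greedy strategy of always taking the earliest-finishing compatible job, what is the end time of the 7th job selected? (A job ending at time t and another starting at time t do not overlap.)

Sorted by end: (0,2)  (3,5)  (3,8)  (3,10)  (11,12)  (11,14)  (14,15)  (15,16)  (14,17)  (13,18)  (19,20)  (20,21)  (20,22)
take (0,2); take (3,5); skip (3,8); take (11,12); take (14,15); take (15,16); take (19,20); take (20,21).
Selected: (0,2) (3,5) (11,12) (14,15) (15,16) (19,20) (20,21)

21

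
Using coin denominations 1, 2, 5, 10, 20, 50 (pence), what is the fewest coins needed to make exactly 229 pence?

229 − 4×50→29 − 1×20→9 − 1×5→4 − 2×2→0
Total coins = 4 + 1 + 1 + 2 = 8

8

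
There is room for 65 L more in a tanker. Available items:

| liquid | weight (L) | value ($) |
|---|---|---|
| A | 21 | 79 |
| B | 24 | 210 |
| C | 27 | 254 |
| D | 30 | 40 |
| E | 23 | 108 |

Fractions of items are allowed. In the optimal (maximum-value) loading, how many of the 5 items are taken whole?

2

Greedy by value/weight ratio, highest first.
Order: C (254/27=9.41) > B (210/24=8.75) > E (108/23=4.70) > A (79/21=3.76) > D (40/30=1.33)
Fill: take C (27 @ 254) → take B (24 @ 210) → take 14/23 of E → 65.74; 65/65 used.
2 item(s) taken whole; one partial (take 14/23 of E).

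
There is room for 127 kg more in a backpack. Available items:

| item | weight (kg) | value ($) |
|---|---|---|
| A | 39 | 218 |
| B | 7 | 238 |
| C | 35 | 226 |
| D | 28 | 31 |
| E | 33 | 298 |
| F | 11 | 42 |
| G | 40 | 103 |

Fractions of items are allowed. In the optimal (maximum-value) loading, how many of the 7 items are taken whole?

5

Greedy by value/weight ratio, highest first.
Ratios (sorted): B 34.00, E 9.03, C 6.46, A 5.59, F 3.82, G 2.58, D 1.11
take B (7 @ 238); take E (33 @ 298); take C (35 @ 226); take A (39 @ 218); take F (11 @ 42); take 2/40 of G → 5.15. Capacity used 127/127.
5 item(s) taken whole; one partial (take 2/40 of G).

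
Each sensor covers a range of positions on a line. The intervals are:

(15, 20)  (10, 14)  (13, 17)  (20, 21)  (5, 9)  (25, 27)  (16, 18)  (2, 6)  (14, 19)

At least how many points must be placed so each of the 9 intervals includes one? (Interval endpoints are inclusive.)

5

Sorted: [2,6] [5,9] [10,14] [13,17] [16,18] [14,19] [15,20] [20,21] [25,27]
{[2,6],[5,9]} hit by 6; {[10,14],[13,17]} hit by 14; {[16,18],[14,19],[15,20]} hit by 18; {[20,21]} hit by 21; {[25,27]} hit by 27.
Points: 6, 14, 18, 21, 27 (5 total).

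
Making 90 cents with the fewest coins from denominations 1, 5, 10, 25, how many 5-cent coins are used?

1

Use the largest denomination that fits, subtract, and repeat.
90 − 3×25→15 − 1×10→5 − 1×5→0
Count of 5: 1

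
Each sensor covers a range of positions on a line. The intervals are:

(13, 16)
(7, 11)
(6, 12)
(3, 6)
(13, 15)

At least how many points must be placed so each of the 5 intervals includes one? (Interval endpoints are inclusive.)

Process intervals by earliest right end; each time one isn't hit yet, stab at its right endpoint.
By right end: [3,6]  [7,11]  [6,12]  [13,15]  [13,16]
[3,6] uncovered → point at 6; [7,11] uncovered → point at 11; [13,15] uncovered → point at 15.
Points: 6, 11, 15 (3 total).

3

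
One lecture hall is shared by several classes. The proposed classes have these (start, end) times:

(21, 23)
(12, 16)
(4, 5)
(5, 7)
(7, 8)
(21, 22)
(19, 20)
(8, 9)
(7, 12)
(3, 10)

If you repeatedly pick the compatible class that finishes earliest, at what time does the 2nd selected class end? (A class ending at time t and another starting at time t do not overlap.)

7

Sort by end time and greedily take each interval whose start is ≥ the last chosen end.
Sorted by end: (4,5)  (5,7)  (7,8)  (8,9)  (3,10)  (7,12)  (12,16)  (19,20)  (21,22)  (21,23)
take (4,5); take (5,7); take (7,8); take (8,9); skip (3,10); skip (7,12); take (12,16); take (19,20); take (21,22).
Selected: (4,5) (5,7) (7,8) (8,9) (12,16) (19,20) (21,22)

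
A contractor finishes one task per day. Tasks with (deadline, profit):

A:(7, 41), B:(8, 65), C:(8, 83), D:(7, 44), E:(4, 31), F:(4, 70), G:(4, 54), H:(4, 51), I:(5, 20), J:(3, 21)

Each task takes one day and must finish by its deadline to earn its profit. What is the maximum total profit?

Profit order: C=83 F=70 B=65 G=54 H=51 D=44 A=41 E=31 J=21 I=20
Assign: C→slot 8, F→slot 4, B→slot 7, G→slot 3, H→slot 2, D→slot 6, A→slot 5, E→slot 1, J skipped, I skipped.
Slots: [1:E] [2:H] [3:G] [4:F] [5:A] [6:D] [7:B] [8:C]
Profit = 31 + 51 + 54 + 70 + 41 + 44 + 65 + 83 = 439

439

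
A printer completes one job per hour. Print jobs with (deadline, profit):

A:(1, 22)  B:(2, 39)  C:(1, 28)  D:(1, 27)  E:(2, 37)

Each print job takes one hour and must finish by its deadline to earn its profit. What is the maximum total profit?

Take jobs in profit order; each goes to the latest open slot no later than its deadline.
By profit: B(d2,39), E(d2,37), C(d1,28), D(d1,27), A(d1,22)
B→slot 2; E→slot 1; C skipped; D skipped; A skipped.
Profit = 37 + 39 = 76

76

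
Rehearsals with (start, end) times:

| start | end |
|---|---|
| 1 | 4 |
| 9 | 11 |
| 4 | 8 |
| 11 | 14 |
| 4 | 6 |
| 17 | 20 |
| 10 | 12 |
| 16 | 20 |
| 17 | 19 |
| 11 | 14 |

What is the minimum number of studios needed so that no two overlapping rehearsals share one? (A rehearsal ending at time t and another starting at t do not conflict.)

3

The answer is the maximum number of intervals overlapping at any instant.
Events (time:±→running): 1:+→1 4:-→0 4:+→1 4:+→2 6:-→1 8:-→0 9:+→1 10:+→2 11:-→1 11:+→2 11:+→3 … peak 3.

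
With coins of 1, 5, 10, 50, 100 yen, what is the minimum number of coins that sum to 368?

9

Greedy: take as many of the largest coin as possible, then repeat with the remainder.
368 = 3×100 + 1×50 + 1×10 + 1×5 + 3×1
Total coins = 3 + 1 + 1 + 1 + 3 = 9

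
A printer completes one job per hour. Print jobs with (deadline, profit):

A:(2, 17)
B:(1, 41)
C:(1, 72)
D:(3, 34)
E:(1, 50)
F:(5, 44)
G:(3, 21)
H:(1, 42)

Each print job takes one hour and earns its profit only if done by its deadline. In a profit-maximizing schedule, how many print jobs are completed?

4

Profit order: C=72 E=50 F=44 H=42 B=41 D=34 G=21 A=17
Assign: C→slot 1, E skipped, F→slot 5, H skipped, B skipped, D→slot 3, G→slot 2, A skipped.
Slots: [1:C] [2:G] [3:D] [5:F]
4 of 8 scheduled.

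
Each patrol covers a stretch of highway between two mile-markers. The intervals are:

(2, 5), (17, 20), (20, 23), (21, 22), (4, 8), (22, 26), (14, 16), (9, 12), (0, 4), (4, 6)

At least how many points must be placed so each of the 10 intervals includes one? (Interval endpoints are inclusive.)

Sort by right endpoint; whenever an interval is uncovered, place a point at its right end.
By right end: [0,4]  [2,5]  [4,6]  [4,8]  [9,12]  [14,16]  [17,20]  [21,22]  [20,23]  [22,26]
[0,4] uncovered → point at 4; [9,12] uncovered → point at 12; [14,16] uncovered → point at 16; [17,20] uncovered → point at 20; [21,22] uncovered → point at 22.
Points: 4, 12, 16, 20, 22 (5 total).

5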